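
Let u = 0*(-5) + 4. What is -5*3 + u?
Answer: -11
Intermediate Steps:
u = 4 (u = 0 + 4 = 4)
-5*3 + u = -5*3 + 4 = -15 + 4 = -11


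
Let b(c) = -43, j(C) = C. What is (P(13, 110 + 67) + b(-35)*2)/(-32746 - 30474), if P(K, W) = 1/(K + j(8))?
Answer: 361/265524 ≈ 0.0013596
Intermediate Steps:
P(K, W) = 1/(8 + K) (P(K, W) = 1/(K + 8) = 1/(8 + K))
(P(13, 110 + 67) + b(-35)*2)/(-32746 - 30474) = (1/(8 + 13) - 43*2)/(-32746 - 30474) = (1/21 - 86)/(-63220) = (1/21 - 86)*(-1/63220) = -1805/21*(-1/63220) = 361/265524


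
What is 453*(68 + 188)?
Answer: 115968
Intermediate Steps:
453*(68 + 188) = 453*256 = 115968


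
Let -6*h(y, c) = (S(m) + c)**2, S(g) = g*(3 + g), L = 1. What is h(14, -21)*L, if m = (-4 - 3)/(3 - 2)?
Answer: -49/6 ≈ -8.1667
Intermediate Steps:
m = -7 (m = -7/1 = -7*1 = -7)
h(y, c) = -(28 + c)**2/6 (h(y, c) = -(-7*(3 - 7) + c)**2/6 = -(-7*(-4) + c)**2/6 = -(28 + c)**2/6)
h(14, -21)*L = -(28 - 21)**2/6*1 = -1/6*7**2*1 = -1/6*49*1 = -49/6*1 = -49/6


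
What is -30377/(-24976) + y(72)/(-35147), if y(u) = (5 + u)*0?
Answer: 30377/24976 ≈ 1.2162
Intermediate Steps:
y(u) = 0
-30377/(-24976) + y(72)/(-35147) = -30377/(-24976) + 0/(-35147) = -30377*(-1/24976) + 0*(-1/35147) = 30377/24976 + 0 = 30377/24976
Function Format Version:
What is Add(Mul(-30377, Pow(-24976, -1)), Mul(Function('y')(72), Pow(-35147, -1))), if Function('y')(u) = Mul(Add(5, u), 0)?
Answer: Rational(30377, 24976) ≈ 1.2162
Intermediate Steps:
Function('y')(u) = 0
Add(Mul(-30377, Pow(-24976, -1)), Mul(Function('y')(72), Pow(-35147, -1))) = Add(Mul(-30377, Pow(-24976, -1)), Mul(0, Pow(-35147, -1))) = Add(Mul(-30377, Rational(-1, 24976)), Mul(0, Rational(-1, 35147))) = Add(Rational(30377, 24976), 0) = Rational(30377, 24976)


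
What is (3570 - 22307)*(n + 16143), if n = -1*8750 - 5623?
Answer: -33164490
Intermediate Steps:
n = -14373 (n = -8750 - 5623 = -14373)
(3570 - 22307)*(n + 16143) = (3570 - 22307)*(-14373 + 16143) = -18737*1770 = -33164490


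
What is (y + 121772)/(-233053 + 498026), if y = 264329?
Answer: 386101/264973 ≈ 1.4571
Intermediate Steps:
(y + 121772)/(-233053 + 498026) = (264329 + 121772)/(-233053 + 498026) = 386101/264973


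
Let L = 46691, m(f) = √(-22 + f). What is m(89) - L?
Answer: -46691 + √67 ≈ -46683.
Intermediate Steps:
m(89) - L = √(-22 + 89) - 1*46691 = √67 - 46691 = -46691 + √67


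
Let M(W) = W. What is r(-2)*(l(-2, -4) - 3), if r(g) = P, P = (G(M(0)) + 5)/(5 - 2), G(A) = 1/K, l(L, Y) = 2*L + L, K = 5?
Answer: -78/5 ≈ -15.600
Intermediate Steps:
l(L, Y) = 3*L
G(A) = ⅕ (G(A) = 1/5 = ⅕)
P = 26/15 (P = (⅕ + 5)/(5 - 2) = (26/5)/3 = (26/5)*(⅓) = 26/15 ≈ 1.7333)
r(g) = 26/15
r(-2)*(l(-2, -4) - 3) = 26*(3*(-2) - 3)/15 = 26*(-6 - 3)/15 = (26/15)*(-9) = -78/5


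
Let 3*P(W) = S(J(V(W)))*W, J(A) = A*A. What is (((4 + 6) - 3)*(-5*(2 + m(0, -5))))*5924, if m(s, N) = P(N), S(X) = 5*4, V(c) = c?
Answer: 19489960/3 ≈ 6.4967e+6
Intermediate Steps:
J(A) = A**2
S(X) = 20
P(W) = 20*W/3 (P(W) = (20*W)/3 = 20*W/3)
m(s, N) = 20*N/3
(((4 + 6) - 3)*(-5*(2 + m(0, -5))))*5924 = (((4 + 6) - 3)*(-5*(2 + (20/3)*(-5))))*5924 = ((10 - 3)*(-5*(2 - 100/3)))*5924 = (7*(-5*(-94/3)))*5924 = (7*(470/3))*5924 = (3290/3)*5924 = 19489960/3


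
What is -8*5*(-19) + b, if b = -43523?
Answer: -42763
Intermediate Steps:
-8*5*(-19) + b = -8*5*(-19) - 43523 = -40*(-19) - 43523 = 760 - 43523 = -42763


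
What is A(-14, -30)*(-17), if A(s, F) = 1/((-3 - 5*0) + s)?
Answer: 1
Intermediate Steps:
A(s, F) = 1/(-3 + s) (A(s, F) = 1/((-3 + 0) + s) = 1/(-3 + s))
A(-14, -30)*(-17) = -17/(-3 - 14) = -17/(-17) = -1/17*(-17) = 1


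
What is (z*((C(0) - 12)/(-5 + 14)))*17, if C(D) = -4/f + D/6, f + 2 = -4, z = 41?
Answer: -23698/27 ≈ -877.70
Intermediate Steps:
f = -6 (f = -2 - 4 = -6)
C(D) = ⅔ + D/6 (C(D) = -4/(-6) + D/6 = -4*(-⅙) + D*(⅙) = ⅔ + D/6)
(z*((C(0) - 12)/(-5 + 14)))*17 = (41*(((⅔ + (⅙)*0) - 12)/(-5 + 14)))*17 = (41*(((⅔ + 0) - 12)/9))*17 = (41*((⅔ - 12)*(⅑)))*17 = (41*(-34/3*⅑))*17 = (41*(-34/27))*17 = -1394/27*17 = -23698/27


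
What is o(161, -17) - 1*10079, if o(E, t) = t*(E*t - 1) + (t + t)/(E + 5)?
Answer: 3026744/83 ≈ 36467.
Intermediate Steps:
o(E, t) = t*(-1 + E*t) + 2*t/(5 + E) (o(E, t) = t*(-1 + E*t) + (2*t)/(5 + E) = t*(-1 + E*t) + 2*t/(5 + E))
o(161, -17) - 1*10079 = -17*(-3 - 1*161 - 17*161**2 + 5*161*(-17))/(5 + 161) - 1*10079 = -17*(-3 - 161 - 17*25921 - 13685)/166 - 10079 = -17*1/166*(-3 - 161 - 440657 - 13685) - 10079 = -17*1/166*(-454506) - 10079 = 3863301/83 - 10079 = 3026744/83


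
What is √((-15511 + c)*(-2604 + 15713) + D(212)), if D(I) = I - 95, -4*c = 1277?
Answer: I*√830074521/2 ≈ 14406.0*I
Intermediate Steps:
c = -1277/4 (c = -¼*1277 = -1277/4 ≈ -319.25)
D(I) = -95 + I
√((-15511 + c)*(-2604 + 15713) + D(212)) = √((-15511 - 1277/4)*(-2604 + 15713) + (-95 + 212)) = √(-63321/4*13109 + 117) = √(-830074989/4 + 117) = √(-830074521/4) = I*√830074521/2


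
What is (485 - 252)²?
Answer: 54289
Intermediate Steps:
(485 - 252)² = 233² = 54289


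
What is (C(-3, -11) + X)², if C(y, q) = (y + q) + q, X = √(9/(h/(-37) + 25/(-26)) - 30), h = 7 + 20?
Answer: 959407/1627 - 100*I*√23375109/1627 ≈ 589.68 - 297.16*I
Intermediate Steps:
h = 27
X = 2*I*√23375109/1627 (X = √(9/(27/(-37) + 25/(-26)) - 30) = √(9/(27*(-1/37) + 25*(-1/26)) - 30) = √(9/(-27/37 - 25/26) - 30) = √(9/(-1627/962) - 30) = √(9*(-962/1627) - 30) = √(-8658/1627 - 30) = √(-57468/1627) = 2*I*√23375109/1627 ≈ 5.9432*I)
C(y, q) = y + 2*q (C(y, q) = (q + y) + q = y + 2*q)
(C(-3, -11) + X)² = ((-3 + 2*(-11)) + 2*I*√23375109/1627)² = ((-3 - 22) + 2*I*√23375109/1627)² = (-25 + 2*I*√23375109/1627)²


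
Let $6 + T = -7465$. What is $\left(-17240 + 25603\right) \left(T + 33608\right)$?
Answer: $218583731$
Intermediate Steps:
$T = -7471$ ($T = -6 - 7465 = -7471$)
$\left(-17240 + 25603\right) \left(T + 33608\right) = \left(-17240 + 25603\right) \left(-7471 + 33608\right) = 8363 \cdot 26137 = 218583731$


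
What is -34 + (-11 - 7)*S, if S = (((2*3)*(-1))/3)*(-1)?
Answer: -70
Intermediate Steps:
S = 2 (S = ((6*(-1))*(⅓))*(-1) = -6*⅓*(-1) = -2*(-1) = 2)
-34 + (-11 - 7)*S = -34 + (-11 - 7)*2 = -34 - 18*2 = -34 - 36 = -70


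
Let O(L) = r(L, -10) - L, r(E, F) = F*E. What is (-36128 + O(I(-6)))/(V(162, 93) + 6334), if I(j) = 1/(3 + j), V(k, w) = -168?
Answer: -108373/18498 ≈ -5.8586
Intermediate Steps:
r(E, F) = E*F
O(L) = -11*L (O(L) = L*(-10) - L = -10*L - L = -11*L)
(-36128 + O(I(-6)))/(V(162, 93) + 6334) = (-36128 - 11/(3 - 6))/(-168 + 6334) = (-36128 - 11/(-3))/6166 = (-36128 - 11*(-⅓))*(1/6166) = (-36128 + 11/3)*(1/6166) = -108373/3*1/6166 = -108373/18498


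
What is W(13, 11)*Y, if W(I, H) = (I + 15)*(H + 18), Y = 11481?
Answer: 9322572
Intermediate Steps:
W(I, H) = (15 + I)*(18 + H)
W(13, 11)*Y = (270 + 15*11 + 18*13 + 11*13)*11481 = (270 + 165 + 234 + 143)*11481 = 812*11481 = 9322572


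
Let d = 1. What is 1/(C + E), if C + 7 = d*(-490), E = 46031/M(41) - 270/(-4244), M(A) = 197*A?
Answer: -17139394/8419510641 ≈ -0.0020357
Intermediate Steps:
E = 98768177/17139394 (E = 46031/((197*41)) - 270/(-4244) = 46031/8077 - 270*(-1/4244) = 46031*(1/8077) + 135/2122 = 46031/8077 + 135/2122 = 98768177/17139394 ≈ 5.7626)
C = -497 (C = -7 + 1*(-490) = -7 - 490 = -497)
1/(C + E) = 1/(-497 + 98768177/17139394) = 1/(-8419510641/17139394) = -17139394/8419510641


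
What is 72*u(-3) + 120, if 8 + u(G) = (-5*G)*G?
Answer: -3696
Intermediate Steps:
u(G) = -8 - 5*G² (u(G) = -8 + (-5*G)*G = -8 - 5*G²)
72*u(-3) + 120 = 72*(-8 - 5*(-3)²) + 120 = 72*(-8 - 5*9) + 120 = 72*(-8 - 45) + 120 = 72*(-53) + 120 = -3816 + 120 = -3696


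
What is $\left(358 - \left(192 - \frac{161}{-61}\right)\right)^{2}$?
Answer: $\frac{99301225}{3721} \approx 26687.0$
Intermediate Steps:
$\left(358 - \left(192 - \frac{161}{-61}\right)\right)^{2} = \left(358 + \left(-192 + 161 \left(- \frac{1}{61}\right)\right)\right)^{2} = \left(358 - \frac{11873}{61}\right)^{2} = \left(\frac{9965}{61}\right)^{2} = \frac{99301225}{3721}$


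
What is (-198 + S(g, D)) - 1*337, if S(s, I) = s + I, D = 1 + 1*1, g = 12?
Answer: -521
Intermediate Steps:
D = 2 (D = 1 + 1 = 2)
S(s, I) = I + s
(-198 + S(g, D)) - 1*337 = (-198 + (2 + 12)) - 1*337 = (-198 + 14) - 337 = -184 - 337 = -521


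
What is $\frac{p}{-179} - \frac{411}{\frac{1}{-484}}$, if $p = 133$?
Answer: $\frac{35607263}{179} \approx 1.9892 \cdot 10^{5}$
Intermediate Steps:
$\frac{p}{-179} - \frac{411}{\frac{1}{-484}} = \frac{133}{-179} - \frac{411}{\frac{1}{-484}} = 133 \left(- \frac{1}{179}\right) - \frac{411}{- \frac{1}{484}} = - \frac{133}{179} - -198924 = - \frac{133}{179} + 198924 = \frac{35607263}{179}$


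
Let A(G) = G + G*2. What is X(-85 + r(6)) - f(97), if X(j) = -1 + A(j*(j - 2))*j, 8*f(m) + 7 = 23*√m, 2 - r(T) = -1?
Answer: -13555585/8 - 23*√97/8 ≈ -1.6945e+6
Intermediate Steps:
r(T) = 3 (r(T) = 2 - 1*(-1) = 2 + 1 = 3)
A(G) = 3*G (A(G) = G + 2*G = 3*G)
f(m) = -7/8 + 23*√m/8 (f(m) = -7/8 + (23*√m)/8 = -7/8 + 23*√m/8)
X(j) = -1 + 3*j²*(-2 + j) (X(j) = -1 + (3*(j*(j - 2)))*j = -1 + (3*(j*(-2 + j)))*j = -1 + (3*j*(-2 + j))*j = -1 + 3*j²*(-2 + j))
X(-85 + r(6)) - f(97) = (-1 + 3*(-85 + 3)²*(-2 + (-85 + 3))) - (-7/8 + 23*√97/8) = (-1 + 3*(-82)²*(-2 - 82)) + (7/8 - 23*√97/8) = (-1 + 3*6724*(-84)) + (7/8 - 23*√97/8) = (-1 - 1694448) + (7/8 - 23*√97/8) = -1694449 + (7/8 - 23*√97/8) = -13555585/8 - 23*√97/8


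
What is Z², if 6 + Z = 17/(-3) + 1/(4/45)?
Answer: 25/144 ≈ 0.17361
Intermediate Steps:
Z = -5/12 (Z = -6 + (17/(-3) + 1/(4/45)) = -6 + (17*(-⅓) + 1/(4*(1/45))) = -6 + (-17/3 + 1/(4/45)) = -6 + (-17/3 + 1*(45/4)) = -6 + (-17/3 + 45/4) = -6 + 67/12 = -5/12 ≈ -0.41667)
Z² = (-5/12)² = 25/144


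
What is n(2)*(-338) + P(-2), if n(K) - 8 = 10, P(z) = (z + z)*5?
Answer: -6104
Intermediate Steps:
P(z) = 10*z (P(z) = (2*z)*5 = 10*z)
n(K) = 18 (n(K) = 8 + 10 = 18)
n(2)*(-338) + P(-2) = 18*(-338) + 10*(-2) = -6084 - 20 = -6104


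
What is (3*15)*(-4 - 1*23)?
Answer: -1215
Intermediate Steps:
(3*15)*(-4 - 1*23) = 45*(-4 - 23) = 45*(-27) = -1215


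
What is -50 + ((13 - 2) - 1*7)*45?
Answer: 130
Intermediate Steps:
-50 + ((13 - 2) - 1*7)*45 = -50 + (11 - 7)*45 = -50 + 4*45 = -50 + 180 = 130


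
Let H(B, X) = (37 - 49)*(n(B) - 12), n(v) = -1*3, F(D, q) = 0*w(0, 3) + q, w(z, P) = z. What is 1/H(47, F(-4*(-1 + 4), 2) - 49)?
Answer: 1/180 ≈ 0.0055556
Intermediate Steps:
F(D, q) = q (F(D, q) = 0*0 + q = 0 + q = q)
n(v) = -3
H(B, X) = 180 (H(B, X) = (37 - 49)*(-3 - 12) = -12*(-15) = 180)
1/H(47, F(-4*(-1 + 4), 2) - 49) = 1/180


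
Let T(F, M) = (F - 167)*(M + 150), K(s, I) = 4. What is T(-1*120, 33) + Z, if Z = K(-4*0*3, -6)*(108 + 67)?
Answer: -51821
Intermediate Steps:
T(F, M) = (-167 + F)*(150 + M)
Z = 700 (Z = 4*(108 + 67) = 4*175 = 700)
T(-1*120, 33) + Z = (-25050 - 167*33 + 150*(-1*120) - 1*120*33) + 700 = (-25050 - 5511 + 150*(-120) - 120*33) + 700 = (-25050 - 5511 - 18000 - 3960) + 700 = -52521 + 700 = -51821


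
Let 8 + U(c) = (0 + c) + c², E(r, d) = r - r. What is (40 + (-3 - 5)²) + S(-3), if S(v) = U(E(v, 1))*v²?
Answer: 32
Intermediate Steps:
E(r, d) = 0
U(c) = -8 + c + c² (U(c) = -8 + ((0 + c) + c²) = -8 + (c + c²) = -8 + c + c²)
S(v) = -8*v² (S(v) = (-8 + 0 + 0²)*v² = (-8 + 0 + 0)*v² = -8*v²)
(40 + (-3 - 5)²) + S(-3) = (40 + (-3 - 5)²) - 8*(-3)² = (40 + (-8)²) - 8*9 = (40 + 64) - 72 = 104 - 72 = 32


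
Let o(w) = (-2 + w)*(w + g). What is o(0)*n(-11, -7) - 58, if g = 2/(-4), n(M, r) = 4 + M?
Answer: -65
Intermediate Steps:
g = -½ (g = 2*(-¼) = -½ ≈ -0.50000)
o(w) = (-2 + w)*(-½ + w) (o(w) = (-2 + w)*(w - ½) = (-2 + w)*(-½ + w))
o(0)*n(-11, -7) - 58 = (1 + 0² - 5/2*0)*(4 - 11) - 58 = (1 + 0 + 0)*(-7) - 58 = 1*(-7) - 58 = -7 - 58 = -65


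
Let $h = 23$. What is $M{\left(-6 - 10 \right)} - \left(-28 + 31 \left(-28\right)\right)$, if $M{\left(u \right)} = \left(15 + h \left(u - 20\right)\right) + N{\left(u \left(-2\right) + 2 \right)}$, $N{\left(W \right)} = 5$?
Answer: $88$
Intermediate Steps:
$M{\left(u \right)} = -440 + 23 u$ ($M{\left(u \right)} = \left(15 + 23 \left(u - 20\right)\right) + 5 = \left(15 + 23 \left(-20 + u\right)\right) + 5 = \left(15 + \left(-460 + 23 u\right)\right) + 5 = \left(-445 + 23 u\right) + 5 = -440 + 23 u$)
$M{\left(-6 - 10 \right)} - \left(-28 + 31 \left(-28\right)\right) = \left(-440 + 23 \left(-6 - 10\right)\right) - \left(-28 + 31 \left(-28\right)\right) = \left(-440 + 23 \left(-16\right)\right) - \left(-28 - 868\right) = \left(-440 - 368\right) - -896 = -808 + 896 = 88$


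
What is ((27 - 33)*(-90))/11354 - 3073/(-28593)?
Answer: 25165531/162322461 ≈ 0.15503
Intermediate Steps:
((27 - 33)*(-90))/11354 - 3073/(-28593) = -6*(-90)*(1/11354) - 3073*(-1/28593) = 540*(1/11354) + 3073/28593 = 270/5677 + 3073/28593 = 25165531/162322461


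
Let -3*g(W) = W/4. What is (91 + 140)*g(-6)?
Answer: 231/2 ≈ 115.50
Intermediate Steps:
g(W) = -W/12 (g(W) = -W/(3*4) = -W/12)
(91 + 140)*g(-6) = (91 + 140)*(-1/12*(-6)) = 231*(½) = 231/2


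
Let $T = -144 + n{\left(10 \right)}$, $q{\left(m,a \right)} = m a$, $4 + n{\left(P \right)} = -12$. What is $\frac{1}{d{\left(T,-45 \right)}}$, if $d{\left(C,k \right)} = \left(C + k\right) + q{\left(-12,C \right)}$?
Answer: $\frac{1}{1715} \approx 0.00058309$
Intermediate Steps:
$n{\left(P \right)} = -16$ ($n{\left(P \right)} = -4 - 12 = -16$)
$q{\left(m,a \right)} = a m$
$T = -160$ ($T = -144 - 16 = -160$)
$d{\left(C,k \right)} = k - 11 C$ ($d{\left(C,k \right)} = \left(C + k\right) + C \left(-12\right) = \left(C + k\right) - 12 C = k - 11 C$)
$\frac{1}{d{\left(T,-45 \right)}} = \frac{1}{-45 - -1760} = \frac{1}{-45 + 1760} = \frac{1}{1715}$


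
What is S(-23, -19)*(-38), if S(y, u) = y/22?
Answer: 437/11 ≈ 39.727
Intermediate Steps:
S(y, u) = y/22 (S(y, u) = y*(1/22) = y/22)
S(-23, -19)*(-38) = ((1/22)*(-23))*(-38) = -23/22*(-38) = 437/11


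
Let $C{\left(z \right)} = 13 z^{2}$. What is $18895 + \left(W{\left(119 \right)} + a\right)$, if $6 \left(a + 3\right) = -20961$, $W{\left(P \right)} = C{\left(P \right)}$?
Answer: $\frac{398983}{2} \approx 1.9949 \cdot 10^{5}$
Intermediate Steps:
$W{\left(P \right)} = 13 P^{2}$
$a = - \frac{6993}{2}$ ($a = -3 + \frac{1}{6} \left(-20961\right) = -3 - \frac{6987}{2} = - \frac{6993}{2} \approx -3496.5$)
$18895 + \left(W{\left(119 \right)} + a\right) = 18895 - \left(\frac{6993}{2} - 13 \cdot 119^{2}\right) = 18895 + \left(13 \cdot 14161 - \frac{6993}{2}\right) = 18895 + \left(184093 - \frac{6993}{2}\right) = 18895 + \frac{361193}{2} = \frac{398983}{2}$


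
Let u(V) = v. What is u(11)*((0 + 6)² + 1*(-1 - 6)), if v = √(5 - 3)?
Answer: 29*√2 ≈ 41.012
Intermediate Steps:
v = √2 ≈ 1.4142
u(V) = √2
u(11)*((0 + 6)² + 1*(-1 - 6)) = √2*((0 + 6)² + 1*(-1 - 6)) = √2*(6² + 1*(-7)) = √2*(36 - 7) = √2*29 = 29*√2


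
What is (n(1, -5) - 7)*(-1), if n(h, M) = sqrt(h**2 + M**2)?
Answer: 7 - sqrt(26) ≈ 1.9010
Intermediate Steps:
n(h, M) = sqrt(M**2 + h**2)
(n(1, -5) - 7)*(-1) = (sqrt((-5)**2 + 1**2) - 7)*(-1) = (sqrt(25 + 1) - 7)*(-1) = (sqrt(26) - 7)*(-1) = (-7 + sqrt(26))*(-1) = 7 - sqrt(26)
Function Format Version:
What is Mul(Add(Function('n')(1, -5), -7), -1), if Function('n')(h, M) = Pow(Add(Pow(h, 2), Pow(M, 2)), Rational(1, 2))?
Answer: Add(7, Mul(-1, Pow(26, Rational(1, 2)))) ≈ 1.9010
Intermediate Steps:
Function('n')(h, M) = Pow(Add(Pow(M, 2), Pow(h, 2)), Rational(1, 2))
Mul(Add(Function('n')(1, -5), -7), -1) = Mul(Add(Pow(Add(Pow(-5, 2), Pow(1, 2)), Rational(1, 2)), -7), -1) = Mul(Add(Pow(Add(25, 1), Rational(1, 2)), -7), -1) = Mul(Add(Pow(26, Rational(1, 2)), -7), -1) = Mul(Add(-7, Pow(26, Rational(1, 2))), -1) = Add(7, Mul(-1, Pow(26, Rational(1, 2))))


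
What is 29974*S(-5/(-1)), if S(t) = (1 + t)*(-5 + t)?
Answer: 0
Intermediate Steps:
29974*S(-5/(-1)) = 29974*(-5 + (-5/(-1))**2 - (-20)/(-1)) = 29974*(-5 + (-5*(-1))**2 - (-20)*(-1)) = 29974*(-5 + 5**2 - 4*5) = 29974*(-5 + 25 - 20) = 29974*0 = 0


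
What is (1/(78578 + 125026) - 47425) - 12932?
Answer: -12288926627/203604 ≈ -60357.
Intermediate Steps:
(1/(78578 + 125026) - 47425) - 12932 = (1/203604 - 47425) - 12932 = -9655919699/203604 - 12932 = -12288926627/203604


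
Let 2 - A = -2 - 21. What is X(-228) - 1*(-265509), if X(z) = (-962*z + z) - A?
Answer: 484592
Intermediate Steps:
A = 25 (A = 2 - (-2 - 21) = 2 - 1*(-23) = 2 + 23 = 25)
X(z) = -25 - 961*z (X(z) = (-962*z + z) - 1*25 = -961*z - 25 = -25 - 961*z)
X(-228) - 1*(-265509) = (-25 - 961*(-228)) - 1*(-265509) = (-25 + 219108) + 265509 = 219083 + 265509 = 484592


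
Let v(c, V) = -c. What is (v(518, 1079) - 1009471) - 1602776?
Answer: -2612765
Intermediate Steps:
(v(518, 1079) - 1009471) - 1602776 = (-1*518 - 1009471) - 1602776 = (-518 - 1009471) - 1602776 = -1009989 - 1602776 = -2612765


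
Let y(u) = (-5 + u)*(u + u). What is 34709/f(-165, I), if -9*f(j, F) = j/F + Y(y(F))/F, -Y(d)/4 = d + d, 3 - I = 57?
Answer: -5622858/17047 ≈ -329.84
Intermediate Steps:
I = -54 (I = 3 - 1*57 = 3 - 57 = -54)
y(u) = 2*u*(-5 + u) (y(u) = (-5 + u)*(2*u) = 2*u*(-5 + u))
Y(d) = -8*d (Y(d) = -4*(d + d) = -8*d)
f(j, F) = -80/9 + 16*F/9 - j/(9*F) (f(j, F) = -(j/F + (-16*F*(-5 + F))/F)/9 = -(j/F + (80 - 16*F))/9 = -(80 - 16*F + j/F)/9 = -80/9 + 16*F/9 - j/(9*F))
34709/f(-165, I) = 34709/(((⅑)*(-1*(-165) + 16*(-54)*(-5 - 54))/(-54))) = 34709/(((⅑)*(-1/54)*(165 + 16*(-54)*(-59)))) = 34709/(((⅑)*(-1/54)*(165 + 50976))) = 34709/(((⅑)*(-1/54)*51141)) = 34709/(-17047/162) = 34709*(-162/17047) = -5622858/17047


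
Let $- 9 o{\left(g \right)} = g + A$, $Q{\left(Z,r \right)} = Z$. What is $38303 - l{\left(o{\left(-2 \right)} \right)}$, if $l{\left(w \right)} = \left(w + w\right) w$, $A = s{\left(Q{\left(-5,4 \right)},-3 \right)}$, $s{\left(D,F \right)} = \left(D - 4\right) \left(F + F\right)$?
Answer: $\frac{3097135}{81} \approx 38236.0$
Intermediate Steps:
$s{\left(D,F \right)} = 2 F \left(-4 + D\right)$ ($s{\left(D,F \right)} = \left(-4 + D\right) 2 F = 2 F \left(-4 + D\right)$)
$A = 54$ ($A = 2 \left(-3\right) \left(-4 - 5\right) = 2 \left(-3\right) \left(-9\right) = 54$)
$o{\left(g \right)} = -6 - \frac{g}{9}$ ($o{\left(g \right)} = - \frac{g + 54}{9} = - \frac{54 + g}{9} = -6 - \frac{g}{9}$)
$l{\left(w \right)} = 2 w^{2}$ ($l{\left(w \right)} = 2 w w = 2 w^{2}$)
$38303 - l{\left(o{\left(-2 \right)} \right)} = 38303 - 2 \left(-6 - - \frac{2}{9}\right)^{2} = 38303 - 2 \left(-6 + \frac{2}{9}\right)^{2} = 38303 - 2 \left(- \frac{52}{9}\right)^{2} = 38303 - 2 \cdot \frac{2704}{81} = 38303 - \frac{5408}{81} = \frac{3097135}{81}$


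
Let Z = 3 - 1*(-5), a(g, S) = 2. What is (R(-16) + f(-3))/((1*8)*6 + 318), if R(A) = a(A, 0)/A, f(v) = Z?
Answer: 21/976 ≈ 0.021516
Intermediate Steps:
Z = 8 (Z = 3 + 5 = 8)
f(v) = 8
R(A) = 2/A
(R(-16) + f(-3))/((1*8)*6 + 318) = (2/(-16) + 8)/((1*8)*6 + 318) = (2*(-1/16) + 8)/(8*6 + 318) = (-1/8 + 8)/(48 + 318) = (63/8)/366 = (63/8)*(1/366) = 21/976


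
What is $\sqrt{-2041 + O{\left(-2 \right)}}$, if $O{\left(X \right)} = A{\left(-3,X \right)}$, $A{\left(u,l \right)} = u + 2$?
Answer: $i \sqrt{2042} \approx 45.188 i$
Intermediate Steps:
$A{\left(u,l \right)} = 2 + u$
$O{\left(X \right)} = -1$ ($O{\left(X \right)} = 2 - 3 = -1$)
$\sqrt{-2041 + O{\left(-2 \right)}} = \sqrt{-2041 - 1} = \sqrt{-2042} = i \sqrt{2042}$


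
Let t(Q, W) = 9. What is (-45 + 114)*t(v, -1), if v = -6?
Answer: 621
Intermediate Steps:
(-45 + 114)*t(v, -1) = (-45 + 114)*9 = 69*9 = 621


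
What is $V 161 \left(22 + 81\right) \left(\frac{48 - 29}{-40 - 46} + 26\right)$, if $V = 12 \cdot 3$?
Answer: $\frac{661761198}{43} \approx 1.539 \cdot 10^{7}$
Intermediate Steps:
$V = 36$
$V 161 \left(22 + 81\right) \left(\frac{48 - 29}{-40 - 46} + 26\right) = 36 \cdot 161 \left(22 + 81\right) \left(\frac{48 - 29}{-40 - 46} + 26\right) = 5796 \cdot 103 \left(\frac{19}{-86} + 26\right) = 5796 \cdot 103 \left(19 \left(- \frac{1}{86}\right) + 26\right) = 5796 \cdot 103 \left(- \frac{19}{86} + 26\right) = 5796 \cdot 103 \cdot \frac{2217}{86} = 5796 \cdot \frac{228351}{86} = \frac{661761198}{43}$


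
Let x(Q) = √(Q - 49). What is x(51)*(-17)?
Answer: -17*√2 ≈ -24.042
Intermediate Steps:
x(Q) = √(-49 + Q)
x(51)*(-17) = √(-49 + 51)*(-17) = √2*(-17) = -17*√2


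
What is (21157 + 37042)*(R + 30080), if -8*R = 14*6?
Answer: 3500029661/2 ≈ 1.7500e+9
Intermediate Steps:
R = -21/2 (R = -7*6/4 = -⅛*84 = -21/2 ≈ -10.500)
(21157 + 37042)*(R + 30080) = (21157 + 37042)*(-21/2 + 30080) = 58199*(60139/2) = 3500029661/2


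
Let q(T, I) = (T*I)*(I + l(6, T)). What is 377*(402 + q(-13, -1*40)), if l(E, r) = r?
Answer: -10238566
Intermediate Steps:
q(T, I) = I*T*(I + T) (q(T, I) = (T*I)*(I + T) = (I*T)*(I + T) = I*T*(I + T))
377*(402 + q(-13, -1*40)) = 377*(402 - 1*40*(-13)*(-1*40 - 13)) = 377*(402 - 40*(-13)*(-40 - 13)) = 377*(402 - 40*(-13)*(-53)) = 377*(402 - 27560) = 377*(-27158) = -10238566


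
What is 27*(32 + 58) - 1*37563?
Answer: -35133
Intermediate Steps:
27*(32 + 58) - 1*37563 = 27*90 - 37563 = 2430 - 37563 = -35133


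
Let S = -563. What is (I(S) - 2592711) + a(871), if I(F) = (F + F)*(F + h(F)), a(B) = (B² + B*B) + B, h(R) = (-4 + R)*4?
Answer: 2113148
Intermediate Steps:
h(R) = -16 + 4*R
a(B) = B + 2*B² (a(B) = (B² + B²) + B = 2*B² + B = B + 2*B²)
I(F) = 2*F*(-16 + 5*F) (I(F) = (F + F)*(F + (-16 + 4*F)) = (2*F)*(-16 + 5*F) = 2*F*(-16 + 5*F))
(I(S) - 2592711) + a(871) = (2*(-563)*(-16 + 5*(-563)) - 2592711) + 871*(1 + 2*871) = (2*(-563)*(-16 - 2815) - 2592711) + 871*(1 + 1742) = (2*(-563)*(-2831) - 2592711) + 871*1743 = (3187706 - 2592711) + 1518153 = 594995 + 1518153 = 2113148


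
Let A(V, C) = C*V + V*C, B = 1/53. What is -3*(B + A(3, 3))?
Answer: -2865/53 ≈ -54.057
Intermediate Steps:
B = 1/53 ≈ 0.018868
A(V, C) = 2*C*V (A(V, C) = C*V + C*V = 2*C*V)
-3*(B + A(3, 3)) = -3*(1/53 + 2*3*3) = -3*(1/53 + 18) = -3*955/53 = -2865/53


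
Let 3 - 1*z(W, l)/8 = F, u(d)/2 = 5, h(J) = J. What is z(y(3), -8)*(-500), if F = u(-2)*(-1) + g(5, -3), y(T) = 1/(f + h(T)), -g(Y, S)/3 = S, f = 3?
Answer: -16000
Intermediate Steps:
g(Y, S) = -3*S
u(d) = 10 (u(d) = 2*5 = 10)
y(T) = 1/(3 + T)
F = -1 (F = 10*(-1) - 3*(-3) = -10 + 9 = -1)
z(W, l) = 32 (z(W, l) = 24 - 8*(-1) = 24 + 8 = 32)
z(y(3), -8)*(-500) = 32*(-500) = -16000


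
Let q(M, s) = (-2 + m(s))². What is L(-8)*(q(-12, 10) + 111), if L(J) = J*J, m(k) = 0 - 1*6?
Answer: 11200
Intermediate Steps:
m(k) = -6 (m(k) = 0 - 6 = -6)
L(J) = J²
q(M, s) = 64 (q(M, s) = (-2 - 6)² = (-8)² = 64)
L(-8)*(q(-12, 10) + 111) = (-8)²*(64 + 111) = 64*175 = 11200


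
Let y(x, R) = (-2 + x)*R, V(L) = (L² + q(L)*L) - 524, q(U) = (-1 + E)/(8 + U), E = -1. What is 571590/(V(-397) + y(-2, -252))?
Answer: 222348510/61497383 ≈ 3.6156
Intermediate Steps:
q(U) = -2/(8 + U) (q(U) = (-1 - 1)/(8 + U) = -2/(8 + U))
V(L) = -524 + L² - 2*L/(8 + L) (V(L) = (L² + (-2/(8 + L))*L) - 524 = (L² - 2*L/(8 + L)) - 524 = -524 + L² - 2*L/(8 + L))
y(x, R) = R*(-2 + x)
571590/(V(-397) + y(-2, -252)) = 571590/((-2*(-397) + (-524 + (-397)²)*(8 - 397))/(8 - 397) - 252*(-2 - 2)) = 571590/((794 + (-524 + 157609)*(-389))/(-389) - 252*(-4)) = 571590/(-(794 + 157085*(-389))/389 + 1008) = 571590/(-(794 - 61106065)/389 + 1008) = 571590/(-1/389*(-61105271) + 1008) = 571590/(61105271/389 + 1008) = 571590/(61497383/389) = 571590*(389/61497383) = 222348510/61497383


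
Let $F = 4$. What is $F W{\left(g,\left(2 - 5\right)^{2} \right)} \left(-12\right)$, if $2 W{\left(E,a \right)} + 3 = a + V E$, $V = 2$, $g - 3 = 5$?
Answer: $-528$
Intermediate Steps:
$g = 8$ ($g = 3 + 5 = 8$)
$W{\left(E,a \right)} = - \frac{3}{2} + E + \frac{a}{2}$ ($W{\left(E,a \right)} = - \frac{3}{2} + \frac{a + 2 E}{2} = - \frac{3}{2} + \left(E + \frac{a}{2}\right) = - \frac{3}{2} + E + \frac{a}{2}$)
$F W{\left(g,\left(2 - 5\right)^{2} \right)} \left(-12\right) = 4 \left(- \frac{3}{2} + 8 + \frac{\left(2 - 5\right)^{2}}{2}\right) \left(-12\right) = 4 \left(- \frac{3}{2} + 8 + \frac{\left(-3\right)^{2}}{2}\right) \left(-12\right) = 4 \left(- \frac{3}{2} + 8 + \frac{1}{2} \cdot 9\right) \left(-12\right) = 4 \left(- \frac{3}{2} + 8 + \frac{9}{2}\right) \left(-12\right) = 4 \cdot 11 \left(-12\right) = 44 \left(-12\right) = -528$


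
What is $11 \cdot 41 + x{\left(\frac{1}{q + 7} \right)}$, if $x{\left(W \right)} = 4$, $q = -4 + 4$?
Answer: $455$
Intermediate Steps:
$q = 0$
$11 \cdot 41 + x{\left(\frac{1}{q + 7} \right)} = 11 \cdot 41 + 4 = 451 + 4 = 455$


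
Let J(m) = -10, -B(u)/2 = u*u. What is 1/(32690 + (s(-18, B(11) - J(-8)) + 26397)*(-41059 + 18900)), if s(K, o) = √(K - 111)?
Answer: I/(-584898433*I + 22159*√129) ≈ -1.7097e-9 + 7.3567e-13*I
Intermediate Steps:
B(u) = -2*u² (B(u) = -2*u*u = -2*u²)
s(K, o) = √(-111 + K)
1/(32690 + (s(-18, B(11) - J(-8)) + 26397)*(-41059 + 18900)) = 1/(32690 + (√(-111 - 18) + 26397)*(-41059 + 18900)) = 1/(32690 + (√(-129) + 26397)*(-22159)) = 1/(32690 + (I*√129 + 26397)*(-22159)) = 1/(32690 + (26397 + I*√129)*(-22159)) = 1/(32690 + (-584931123 - 22159*I*√129)) = 1/(-584898433 - 22159*I*√129)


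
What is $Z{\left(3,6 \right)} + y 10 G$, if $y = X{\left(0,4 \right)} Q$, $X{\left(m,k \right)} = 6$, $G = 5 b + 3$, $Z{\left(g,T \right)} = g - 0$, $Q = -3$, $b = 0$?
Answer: $-537$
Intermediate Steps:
$Z{\left(g,T \right)} = g$ ($Z{\left(g,T \right)} = g + 0 = g$)
$G = 3$ ($G = 5 \cdot 0 + 3 = 0 + 3 = 3$)
$y = -18$ ($y = 6 \left(-3\right) = -18$)
$Z{\left(3,6 \right)} + y 10 G = 3 - 18 \cdot 10 \cdot 3 = 3 - 540 = -537$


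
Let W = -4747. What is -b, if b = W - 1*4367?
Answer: 9114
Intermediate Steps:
b = -9114 (b = -4747 - 1*4367 = -4747 - 4367 = -9114)
-b = -1*(-9114) = 9114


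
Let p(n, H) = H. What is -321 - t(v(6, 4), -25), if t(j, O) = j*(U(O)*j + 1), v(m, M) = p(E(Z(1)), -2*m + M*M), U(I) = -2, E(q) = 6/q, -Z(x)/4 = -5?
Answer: -293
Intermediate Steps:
Z(x) = 20 (Z(x) = -4*(-5) = 20)
v(m, M) = M² - 2*m (v(m, M) = -2*m + M*M = -2*m + M² = M² - 2*m)
t(j, O) = j*(1 - 2*j) (t(j, O) = j*(-2*j + 1) = j*(1 - 2*j))
-321 - t(v(6, 4), -25) = -321 - (4² - 2*6)*(1 - 2*(4² - 2*6)) = -321 - (16 - 12)*(1 - 2*(16 - 12)) = -321 - 4*(1 - 2*4) = -321 - 4*(1 - 8) = -321 - 4*(-7) = -321 - 1*(-28) = -321 + 28 = -293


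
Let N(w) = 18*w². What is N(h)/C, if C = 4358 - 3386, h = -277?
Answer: 76729/54 ≈ 1420.9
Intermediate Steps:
C = 972
N(h)/C = (18*(-277)²)/972 = (18*76729)*(1/972) = 1381122*(1/972) = 76729/54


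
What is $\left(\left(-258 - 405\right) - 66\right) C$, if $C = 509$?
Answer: $-371061$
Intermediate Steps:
$\left(\left(-258 - 405\right) - 66\right) C = \left(\left(-258 - 405\right) - 66\right) 509 = \left(-663 - 66\right) 509 = \left(-729\right) 509 = -371061$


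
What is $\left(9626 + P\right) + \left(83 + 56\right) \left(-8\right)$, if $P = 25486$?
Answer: $34000$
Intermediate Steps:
$\left(9626 + P\right) + \left(83 + 56\right) \left(-8\right) = \left(9626 + 25486\right) + \left(83 + 56\right) \left(-8\right) = 35112 + 139 \left(-8\right) = 35112 - 1112 = 34000$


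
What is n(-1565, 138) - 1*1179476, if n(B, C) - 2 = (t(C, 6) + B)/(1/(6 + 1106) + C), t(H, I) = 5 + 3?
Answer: -181000273002/153457 ≈ -1.1795e+6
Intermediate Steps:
t(H, I) = 8
n(B, C) = 2 + (8 + B)/(1/1112 + C) (n(B, C) = 2 + (8 + B)/(1/(6 + 1106) + C) = 2 + (8 + B)/(1/1112 + C))
n(-1565, 138) - 1*1179476 = 2*(4449 + 556*(-1565) + 1112*138)/(1 + 1112*138) - 1*1179476 = 2*(4449 - 870140 + 153456)/(1 + 153456) - 1179476 = 2*(-712235)/153457 - 1179476 = 2*(1/153457)*(-712235) - 1179476 = -1424470/153457 - 1179476 = -181000273002/153457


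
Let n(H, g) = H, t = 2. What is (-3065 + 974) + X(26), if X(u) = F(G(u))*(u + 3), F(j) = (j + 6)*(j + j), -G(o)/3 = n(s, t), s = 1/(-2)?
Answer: -2877/2 ≈ -1438.5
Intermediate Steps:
s = -1/2 ≈ -0.50000
G(o) = 3/2 (G(o) = -3*(-1/2) = 3/2)
F(j) = 2*j*(6 + j) (F(j) = (6 + j)*(2*j) = 2*j*(6 + j))
X(u) = 135/2 + 45*u/2 (X(u) = (2*(3/2)*(6 + 3/2))*(u + 3) = (2*(3/2)*(15/2))*(3 + u) = 45*(3 + u)/2 = 135/2 + 45*u/2)
(-3065 + 974) + X(26) = (-3065 + 974) + (135/2 + (45/2)*26) = -2091 + (135/2 + 585) = -2091 + 1305/2 = -2877/2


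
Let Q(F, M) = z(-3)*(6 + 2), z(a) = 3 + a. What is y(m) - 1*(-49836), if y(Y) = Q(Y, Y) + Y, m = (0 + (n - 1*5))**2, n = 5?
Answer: 49836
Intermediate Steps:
Q(F, M) = 0 (Q(F, M) = (3 - 3)*(6 + 2) = 0*8 = 0)
m = 0 (m = (0 + (5 - 1*5))**2 = (0 + (5 - 5))**2 = (0 + 0)**2 = 0**2 = 0)
y(Y) = Y (y(Y) = 0 + Y = Y)
y(m) - 1*(-49836) = 0 - 1*(-49836) = 0 + 49836 = 49836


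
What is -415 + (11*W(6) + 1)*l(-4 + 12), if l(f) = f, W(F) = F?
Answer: 121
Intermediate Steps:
-415 + (11*W(6) + 1)*l(-4 + 12) = -415 + (11*6 + 1)*(-4 + 12) = -415 + (66 + 1)*8 = -415 + 67*8 = -415 + 536 = 121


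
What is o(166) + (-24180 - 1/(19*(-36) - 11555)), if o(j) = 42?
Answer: -295424981/12239 ≈ -24138.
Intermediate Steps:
o(166) + (-24180 - 1/(19*(-36) - 11555)) = 42 + (-24180 - 1/(19*(-36) - 11555)) = 42 + (-24180 - 1/(-684 - 11555)) = 42 + (-24180 - 1/(-12239)) = 42 + (-24180 - 1*(-1/12239)) = 42 + (-24180 + 1/12239) = 42 - 295939019/12239 = -295424981/12239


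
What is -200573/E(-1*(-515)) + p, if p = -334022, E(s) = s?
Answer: -172221903/515 ≈ -3.3441e+5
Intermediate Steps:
-200573/E(-1*(-515)) + p = -200573/((-1*(-515))) - 334022 = -200573/515 - 334022 = -172221903/515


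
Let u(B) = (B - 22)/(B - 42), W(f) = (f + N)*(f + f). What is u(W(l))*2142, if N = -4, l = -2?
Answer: -238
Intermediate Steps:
W(f) = 2*f*(-4 + f) (W(f) = (f - 4)*(f + f) = (-4 + f)*(2*f) = 2*f*(-4 + f))
u(B) = (-22 + B)/(-42 + B)
u(W(l))*2142 = ((-22 + 2*(-2)*(-4 - 2))/(-42 + 2*(-2)*(-4 - 2)))*2142 = ((-22 + 2*(-2)*(-6))/(-42 + 2*(-2)*(-6)))*2142 = ((-22 + 24)/(-42 + 24))*2142 = (2/(-18))*2142 = -1/18*2*2142 = -⅑*2142 = -238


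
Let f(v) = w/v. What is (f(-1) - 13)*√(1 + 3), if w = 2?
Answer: -30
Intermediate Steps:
f(v) = 2/v
(f(-1) - 13)*√(1 + 3) = (2/(-1) - 13)*√(1 + 3) = (2*(-1) - 13)*√4 = (-2 - 13)*2 = -15*2 = -30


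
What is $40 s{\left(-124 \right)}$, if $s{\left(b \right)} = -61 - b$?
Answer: $2520$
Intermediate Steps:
$40 s{\left(-124 \right)} = 40 \left(-61 - -124\right) = 40 \left(-61 + 124\right) = 40 \cdot 63 = 2520$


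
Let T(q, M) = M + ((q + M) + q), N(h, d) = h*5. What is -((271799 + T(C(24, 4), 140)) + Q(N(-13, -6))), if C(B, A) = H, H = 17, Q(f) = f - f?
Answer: -272113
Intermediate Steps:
N(h, d) = 5*h
Q(f) = 0
C(B, A) = 17
T(q, M) = 2*M + 2*q (T(q, M) = M + ((M + q) + q) = M + (M + 2*q) = 2*M + 2*q)
-((271799 + T(C(24, 4), 140)) + Q(N(-13, -6))) = -((271799 + (2*140 + 2*17)) + 0) = -((271799 + (280 + 34)) + 0) = -((271799 + 314) + 0) = -(272113 + 0) = -1*272113 = -272113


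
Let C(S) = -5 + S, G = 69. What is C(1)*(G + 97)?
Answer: -664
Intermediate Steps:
C(1)*(G + 97) = (-5 + 1)*(69 + 97) = -4*166 = -664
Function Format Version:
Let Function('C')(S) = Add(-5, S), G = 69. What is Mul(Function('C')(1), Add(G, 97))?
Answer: -664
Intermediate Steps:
Mul(Function('C')(1), Add(G, 97)) = Mul(Add(-5, 1), Add(69, 97)) = Mul(-4, 166) = -664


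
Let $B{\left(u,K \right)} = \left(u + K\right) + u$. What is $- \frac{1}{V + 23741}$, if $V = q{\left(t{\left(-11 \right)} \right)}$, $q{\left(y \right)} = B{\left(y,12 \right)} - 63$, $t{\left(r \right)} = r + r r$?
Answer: $- \frac{1}{23910} \approx -4.1823 \cdot 10^{-5}$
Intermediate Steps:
$B{\left(u,K \right)} = K + 2 u$ ($B{\left(u,K \right)} = \left(K + u\right) + u = K + 2 u$)
$t{\left(r \right)} = r + r^{2}$
$q{\left(y \right)} = -51 + 2 y$ ($q{\left(y \right)} = \left(12 + 2 y\right) - 63 = -51 + 2 y$)
$V = 169$ ($V = -51 + 2 \left(- 11 \left(1 - 11\right)\right) = -51 + 2 \left(\left(-11\right) \left(-10\right)\right) = -51 + 2 \cdot 110 = -51 + 220 = 169$)
$- \frac{1}{V + 23741} = - \frac{1}{169 + 23741} = - \frac{1}{23910}$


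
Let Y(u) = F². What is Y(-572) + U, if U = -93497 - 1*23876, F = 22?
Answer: -116889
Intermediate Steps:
Y(u) = 484 (Y(u) = 22² = 484)
U = -117373 (U = -93497 - 23876 = -117373)
Y(-572) + U = 484 - 117373 = -116889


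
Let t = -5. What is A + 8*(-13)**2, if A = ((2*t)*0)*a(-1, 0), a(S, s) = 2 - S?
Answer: 1352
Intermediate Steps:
A = 0 (A = ((2*(-5))*0)*(2 - 1*(-1)) = (-10*0)*(2 + 1) = 0*3 = 0)
A + 8*(-13)**2 = 0 + 8*(-13)**2 = 0 + 8*169 = 0 + 1352 = 1352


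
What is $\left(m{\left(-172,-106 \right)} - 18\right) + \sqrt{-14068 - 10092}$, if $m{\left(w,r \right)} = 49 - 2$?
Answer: $29 + 4 i \sqrt{1510} \approx 29.0 + 155.43 i$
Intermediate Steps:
$m{\left(w,r \right)} = 47$ ($m{\left(w,r \right)} = 49 - 2 = 47$)
$\left(m{\left(-172,-106 \right)} - 18\right) + \sqrt{-14068 - 10092} = \left(47 - 18\right) + \sqrt{-14068 - 10092} = 29 + \sqrt{-24160} = 29 + 4 i \sqrt{1510}$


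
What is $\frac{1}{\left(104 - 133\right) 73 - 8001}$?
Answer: $- \frac{1}{10118} \approx -9.8834 \cdot 10^{-5}$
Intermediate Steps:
$\frac{1}{\left(104 - 133\right) 73 - 8001} = \frac{1}{\left(-29\right) 73 - 8001} = \frac{1}{-2117 - 8001} = \frac{1}{-10118} = - \frac{1}{10118}$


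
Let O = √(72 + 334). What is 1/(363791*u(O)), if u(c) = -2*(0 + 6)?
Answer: -1/4365492 ≈ -2.2907e-7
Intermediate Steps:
O = √406 ≈ 20.149
u(c) = -12 (u(c) = -2*6 = -12)
1/(363791*u(O)) = 1/(363791*(-12)) = (1/363791)*(-1/12) = -1/4365492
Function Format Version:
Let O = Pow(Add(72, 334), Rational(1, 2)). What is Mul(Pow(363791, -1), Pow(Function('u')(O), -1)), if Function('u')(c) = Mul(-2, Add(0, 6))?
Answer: Rational(-1, 4365492) ≈ -2.2907e-7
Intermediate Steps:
O = Pow(406, Rational(1, 2)) ≈ 20.149
Function('u')(c) = -12 (Function('u')(c) = Mul(-2, 6) = -12)
Mul(Pow(363791, -1), Pow(Function('u')(O), -1)) = Mul(Pow(363791, -1), Pow(-12, -1)) = Mul(Rational(1, 363791), Rational(-1, 12)) = Rational(-1, 4365492)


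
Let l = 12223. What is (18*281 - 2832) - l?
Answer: -9997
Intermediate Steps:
(18*281 - 2832) - l = (18*281 - 2832) - 1*12223 = (5058 - 2832) - 12223 = 2226 - 12223 = -9997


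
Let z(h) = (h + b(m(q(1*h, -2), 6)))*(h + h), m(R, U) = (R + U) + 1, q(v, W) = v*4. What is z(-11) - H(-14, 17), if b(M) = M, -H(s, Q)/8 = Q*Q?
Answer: 3368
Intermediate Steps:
q(v, W) = 4*v
m(R, U) = 1 + R + U
H(s, Q) = -8*Q**2 (H(s, Q) = -8*Q*Q = -8*Q**2)
z(h) = 2*h*(7 + 5*h) (z(h) = (h + (1 + 4*(1*h) + 6))*(h + h) = (h + (1 + 4*h + 6))*(2*h) = (h + (7 + 4*h))*(2*h) = (7 + 5*h)*(2*h) = 2*h*(7 + 5*h))
z(-11) - H(-14, 17) = 2*(-11)*(7 + 5*(-11)) - (-8)*17**2 = 2*(-11)*(7 - 55) - (-8)*289 = 2*(-11)*(-48) - 1*(-2312) = 1056 + 2312 = 3368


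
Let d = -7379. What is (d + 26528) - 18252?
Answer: 897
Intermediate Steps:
(d + 26528) - 18252 = (-7379 + 26528) - 18252 = 19149 - 18252 = 897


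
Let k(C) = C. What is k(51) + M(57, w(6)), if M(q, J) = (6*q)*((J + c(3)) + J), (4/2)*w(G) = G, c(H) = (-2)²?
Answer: 3471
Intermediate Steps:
c(H) = 4
w(G) = G/2
M(q, J) = 6*q*(4 + 2*J) (M(q, J) = (6*q)*((J + 4) + J) = (6*q)*((4 + J) + J) = (6*q)*(4 + 2*J) = 6*q*(4 + 2*J))
k(51) + M(57, w(6)) = 51 + 12*57*(2 + (½)*6) = 51 + 12*57*(2 + 3) = 51 + 12*57*5 = 51 + 3420 = 3471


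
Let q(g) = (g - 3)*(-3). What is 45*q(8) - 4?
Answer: -679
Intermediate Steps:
q(g) = 9 - 3*g (q(g) = (-3 + g)*(-3) = 9 - 3*g)
45*q(8) - 4 = 45*(9 - 3*8) - 4 = 45*(9 - 24) - 4 = 45*(-15) - 4 = -675 - 4 = -679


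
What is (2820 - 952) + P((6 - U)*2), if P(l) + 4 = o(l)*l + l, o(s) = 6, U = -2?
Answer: 1976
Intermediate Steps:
P(l) = -4 + 7*l (P(l) = -4 + (6*l + l) = -4 + 7*l)
(2820 - 952) + P((6 - U)*2) = (2820 - 952) + (-4 + 7*((6 - 1*(-2))*2)) = 1868 + (-4 + 7*((6 + 2)*2)) = 1868 + (-4 + 7*(8*2)) = 1868 + (-4 + 7*16) = 1868 + (-4 + 112) = 1868 + 108 = 1976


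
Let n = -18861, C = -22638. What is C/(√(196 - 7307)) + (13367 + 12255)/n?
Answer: -25622/18861 + 22638*I*√7111/7111 ≈ -1.3585 + 268.46*I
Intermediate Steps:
C/(√(196 - 7307)) + (13367 + 12255)/n = -22638/√(196 - 7307) + (13367 + 12255)/(-18861) = -22638*(-I*√7111/7111) + 25622*(-1/18861) = -22638*(-I*√7111/7111) - 25622/18861 = -(-22638)*I*√7111/7111 - 25622/18861 = 22638*I*√7111/7111 - 25622/18861 = -25622/18861 + 22638*I*√7111/7111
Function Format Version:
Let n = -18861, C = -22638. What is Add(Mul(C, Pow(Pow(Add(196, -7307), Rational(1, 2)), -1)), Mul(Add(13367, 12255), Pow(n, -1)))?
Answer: Add(Rational(-25622, 18861), Mul(Rational(22638, 7111), I, Pow(7111, Rational(1, 2)))) ≈ Add(-1.3585, Mul(268.46, I))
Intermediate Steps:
Add(Mul(C, Pow(Pow(Add(196, -7307), Rational(1, 2)), -1)), Mul(Add(13367, 12255), Pow(n, -1))) = Add(Mul(-22638, Pow(Pow(Add(196, -7307), Rational(1, 2)), -1)), Mul(Add(13367, 12255), Pow(-18861, -1))) = Add(Mul(-22638, Pow(Pow(-7111, Rational(1, 2)), -1)), Mul(25622, Rational(-1, 18861))) = Add(Mul(-22638, Pow(Mul(I, Pow(7111, Rational(1, 2))), -1)), Rational(-25622, 18861)) = Add(Mul(-22638, Mul(Rational(-1, 7111), I, Pow(7111, Rational(1, 2)))), Rational(-25622, 18861)) = Add(Mul(Rational(22638, 7111), I, Pow(7111, Rational(1, 2))), Rational(-25622, 18861)) = Add(Rational(-25622, 18861), Mul(Rational(22638, 7111), I, Pow(7111, Rational(1, 2))))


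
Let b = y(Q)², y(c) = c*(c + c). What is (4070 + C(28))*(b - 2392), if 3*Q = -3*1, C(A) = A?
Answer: -9786024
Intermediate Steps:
Q = -1 (Q = (-3*1)/3 = (⅓)*(-3) = -1)
y(c) = 2*c² (y(c) = c*(2*c) = 2*c²)
b = 4 (b = (2*(-1)²)² = (2*1)² = 2² = 4)
(4070 + C(28))*(b - 2392) = (4070 + 28)*(4 - 2392) = 4098*(-2388) = -9786024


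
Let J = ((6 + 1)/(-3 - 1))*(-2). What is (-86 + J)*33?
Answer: -5445/2 ≈ -2722.5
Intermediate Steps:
J = 7/2 (J = (7/(-4))*(-2) = (7*(-¼))*(-2) = -7/4*(-2) = 7/2 ≈ 3.5000)
(-86 + J)*33 = (-86 + 7/2)*33 = -165/2*33 = -5445/2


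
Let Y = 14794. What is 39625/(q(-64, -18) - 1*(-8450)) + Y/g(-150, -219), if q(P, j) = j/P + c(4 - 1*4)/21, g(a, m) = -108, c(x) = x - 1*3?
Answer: -13521966907/102212874 ≈ -132.29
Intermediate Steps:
c(x) = -3 + x (c(x) = x - 3 = -3 + x)
q(P, j) = -⅐ + j/P (q(P, j) = j/P + (-3 + (4 - 1*4))/21 = j/P + (-3 + (4 - 4))*(1/21) = j/P + (-3 + 0)*(1/21) = j/P - 3*1/21 = j/P - ⅐ = -⅐ + j/P)
39625/(q(-64, -18) - 1*(-8450)) + Y/g(-150, -219) = 39625/((-18 - ⅐*(-64))/(-64) - 1*(-8450)) + 14794/(-108) = 39625/(-(-18 + 64/7)/64 + 8450) + 14794*(-1/108) = 39625/(-1/64*(-62/7) + 8450) - 7397/54 = 39625/(31/224 + 8450) - 7397/54 = 39625/(1892831/224) - 7397/54 = 39625*(224/1892831) - 7397/54 = 8876000/1892831 - 7397/54 = -13521966907/102212874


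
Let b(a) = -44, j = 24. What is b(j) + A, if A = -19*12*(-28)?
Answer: 6340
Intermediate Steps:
A = 6384 (A = -228*(-28) = 6384)
b(j) + A = -44 + 6384 = 6340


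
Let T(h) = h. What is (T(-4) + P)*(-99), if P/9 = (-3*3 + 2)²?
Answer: -43263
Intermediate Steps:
P = 441 (P = 9*(-3*3 + 2)² = 9*(-9 + 2)² = 9*(-7)² = 9*49 = 441)
(T(-4) + P)*(-99) = (-4 + 441)*(-99) = 437*(-99) = -43263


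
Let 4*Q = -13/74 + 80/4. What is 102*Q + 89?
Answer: 87989/148 ≈ 594.52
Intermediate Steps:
Q = 1467/296 (Q = (-13/74 + 80/4)/4 = (-13*1/74 + 80*(1/4))/4 = (-13/74 + 20)/4 = (1/4)*(1467/74) = 1467/296 ≈ 4.9561)
102*Q + 89 = 102*(1467/296) + 89 = 74817/148 + 89 = 87989/148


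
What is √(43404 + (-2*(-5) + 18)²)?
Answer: 2*√11047 ≈ 210.21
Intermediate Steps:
√(43404 + (-2*(-5) + 18)²) = √(43404 + (10 + 18)²) = √(43404 + 28²) = √(43404 + 784) = √44188 = 2*√11047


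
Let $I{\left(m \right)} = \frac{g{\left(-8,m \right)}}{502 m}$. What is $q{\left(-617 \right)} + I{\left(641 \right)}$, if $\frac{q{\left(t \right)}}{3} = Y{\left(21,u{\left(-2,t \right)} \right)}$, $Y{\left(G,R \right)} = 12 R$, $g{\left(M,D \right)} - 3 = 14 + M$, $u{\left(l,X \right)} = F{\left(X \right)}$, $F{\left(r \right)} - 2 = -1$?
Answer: $\frac{11584161}{321782} \approx 36.0$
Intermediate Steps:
$F{\left(r \right)} = 1$ ($F{\left(r \right)} = 2 - 1 = 1$)
$u{\left(l,X \right)} = 1$
$g{\left(M,D \right)} = 17 + M$ ($g{\left(M,D \right)} = 3 + \left(14 + M\right) = 17 + M$)
$q{\left(t \right)} = 36$ ($q{\left(t \right)} = 3 \cdot 12 \cdot 1 = 3 \cdot 12 = 36$)
$I{\left(m \right)} = \frac{9}{502 m}$ ($I{\left(m \right)} = \frac{17 - 8}{502 m} = 9 \frac{1}{502 m} = \frac{9}{502 m}$)
$q{\left(-617 \right)} + I{\left(641 \right)} = 36 + \frac{9}{502 \cdot 641} = 36 + \frac{9}{502} \cdot \frac{1}{641} = 36 + \frac{9}{321782} = \frac{11584161}{321782}$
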